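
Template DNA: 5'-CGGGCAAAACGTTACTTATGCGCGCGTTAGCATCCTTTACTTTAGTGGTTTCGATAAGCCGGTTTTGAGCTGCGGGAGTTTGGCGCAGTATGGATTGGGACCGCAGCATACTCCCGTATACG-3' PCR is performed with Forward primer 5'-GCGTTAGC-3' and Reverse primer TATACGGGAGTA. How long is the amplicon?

Forward primer GCGTTAGC is found on the top strand at positions 24–31.
Reverse complement of the reverse primer: TACTCCCGTATA. This occurs on the top strand at positions 109–120.
The product runs from position 24 to position 120, so its length is 120 − 24 + 1 = 97 bp.

97 bp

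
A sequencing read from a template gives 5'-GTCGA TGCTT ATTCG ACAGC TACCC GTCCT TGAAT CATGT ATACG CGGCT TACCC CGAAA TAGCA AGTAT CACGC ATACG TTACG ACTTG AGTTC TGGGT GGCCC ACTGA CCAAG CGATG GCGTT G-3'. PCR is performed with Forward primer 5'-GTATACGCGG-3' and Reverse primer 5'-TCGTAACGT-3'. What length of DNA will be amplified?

48 bp

Scanning the template, GTATACGCGG occurs at positions 39–48; this primer anneals to the bottom strand there with its 3' end pointing downstream.
Taking the reverse complement of TCGTAACGT gives ACGTTACGA, found at positions 78–86 on the template; the primer anneals here to the top strand with its 3' end pointing upstream.
Product length = (reverse-primer end) − (forward-primer start) + 1 = 86 − 39 + 1 = 48 bp.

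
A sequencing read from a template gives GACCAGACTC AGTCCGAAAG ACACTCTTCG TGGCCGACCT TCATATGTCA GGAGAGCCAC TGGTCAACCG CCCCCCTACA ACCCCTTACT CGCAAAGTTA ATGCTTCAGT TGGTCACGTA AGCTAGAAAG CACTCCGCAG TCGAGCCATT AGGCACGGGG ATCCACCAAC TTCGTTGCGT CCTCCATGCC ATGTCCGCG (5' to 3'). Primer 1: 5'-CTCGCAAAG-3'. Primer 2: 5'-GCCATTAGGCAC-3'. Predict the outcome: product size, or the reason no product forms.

Primer 1 (CTCGCAAAG) matches the top strand at positions 89–97 (3' end points downstream).
Primer 2 (GCCATTAGGCAC) also matches the top strand directly, at positions 145–156 — its reverse complement GTGCCTAATGGC is not present.
Both primers anneal to the bottom strand with 3' ends pointing the same way, so neither can prime synthesis back toward the other.

No product — both primers anneal to the same strand and extend in the same direction.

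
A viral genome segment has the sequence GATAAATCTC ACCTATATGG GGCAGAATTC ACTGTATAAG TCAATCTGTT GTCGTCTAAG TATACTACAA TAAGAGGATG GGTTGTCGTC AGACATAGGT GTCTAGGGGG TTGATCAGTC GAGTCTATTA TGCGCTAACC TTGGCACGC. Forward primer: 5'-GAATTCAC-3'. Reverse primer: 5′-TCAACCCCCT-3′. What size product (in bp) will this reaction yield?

90 bp

The forward primer matches the template at positions 25–32.
Taking the reverse complement of TCAACCCCCT gives AGGGGGTTGA, found at positions 105–114 on the template; the primer anneals here to the top strand with its 3' end pointing upstream.
Product length = (reverse-primer end) − (forward-primer start) + 1 = 114 − 25 + 1 = 90 bp.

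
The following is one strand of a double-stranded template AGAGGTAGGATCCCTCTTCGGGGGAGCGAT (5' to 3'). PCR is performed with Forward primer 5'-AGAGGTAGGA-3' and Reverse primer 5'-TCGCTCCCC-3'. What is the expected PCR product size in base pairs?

29 bp

The forward primer matches the template at positions 1–10.
Reverse complement of the reverse primer: GGGGAGCGA. This occurs on the top strand at positions 21–29.
Amplicon spans positions 1–29: 29 bp.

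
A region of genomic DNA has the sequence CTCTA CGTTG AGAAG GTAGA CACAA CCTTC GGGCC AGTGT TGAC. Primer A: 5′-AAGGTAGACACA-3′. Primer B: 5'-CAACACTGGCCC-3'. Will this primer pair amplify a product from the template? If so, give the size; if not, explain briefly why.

Yes — a 30 bp product.

Primer A (AAGGTAGACACA) matches the top strand at positions 13–24; it acts as a forward primer.
Primer B's reverse complement is GGGCCAGTGTTG, matching the top strand at positions 31–42; it acts as a reverse primer.
The 3' ends face each other across positions 13–42, giving a 30 bp product.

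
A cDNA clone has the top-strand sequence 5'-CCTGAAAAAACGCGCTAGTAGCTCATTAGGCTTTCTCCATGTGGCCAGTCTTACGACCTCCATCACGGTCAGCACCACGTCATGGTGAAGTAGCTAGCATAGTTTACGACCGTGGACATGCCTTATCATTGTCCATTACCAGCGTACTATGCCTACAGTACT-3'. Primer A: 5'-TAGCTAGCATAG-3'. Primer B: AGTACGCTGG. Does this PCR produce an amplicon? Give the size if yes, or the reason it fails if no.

Primer A (TAGCTAGCATAG) matches the top strand at positions 91–102; it acts as a forward primer.
Primer B's reverse complement is CCAGCGTACT, matching the top strand at positions 139–148; it acts as a reverse primer.
The 3' ends face each other across positions 91–148, giving a 58 bp product.

Yes — a 58 bp product.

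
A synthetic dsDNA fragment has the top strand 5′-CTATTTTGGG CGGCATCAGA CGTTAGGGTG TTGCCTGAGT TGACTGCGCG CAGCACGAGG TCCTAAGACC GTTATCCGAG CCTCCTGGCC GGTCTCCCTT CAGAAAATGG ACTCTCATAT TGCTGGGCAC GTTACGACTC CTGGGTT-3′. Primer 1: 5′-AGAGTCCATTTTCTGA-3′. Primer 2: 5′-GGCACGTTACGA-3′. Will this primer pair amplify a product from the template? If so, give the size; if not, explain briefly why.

Primer 1 (AGAGTCCATTTTCTGA) has reverse complement TCAGAAAATGGACTCT, which matches the top strand at positions 100–115; primer 1 anneals to the top strand there with its 3' end pointing upstream toward position 100.
Primer 2 (GGCACGTTACGA) matches the top strand directly at positions 126–137; it anneals to the bottom strand with its 3' end pointing downstream toward position 137.
The 3' ends diverge (primer 1 extends toward position 1, primer 2 toward position 147), so the primers never converge on a shared product.

No product — the primers' 3' ends point away from each other.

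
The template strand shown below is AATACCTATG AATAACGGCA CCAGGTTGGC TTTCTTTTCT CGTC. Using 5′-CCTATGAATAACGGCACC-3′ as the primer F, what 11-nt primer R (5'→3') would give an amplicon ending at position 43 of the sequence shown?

5'-ACGAGAAAAGA-3'

The forward primer binds at positions 5–22; the product's 3' end on the top strand is position 43.
The reverse primer anneals to the top strand over positions 33–43, i.e. to TCTTTTCTCGT.
Its sequence written 5'→3' is the reverse complement: ACGAGAAAAGA.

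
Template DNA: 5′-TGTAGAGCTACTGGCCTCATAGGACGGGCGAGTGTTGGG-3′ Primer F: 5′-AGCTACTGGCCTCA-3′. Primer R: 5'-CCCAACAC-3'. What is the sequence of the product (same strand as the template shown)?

5'-AGCTACTGGCCTCATAGGACGGGCGAGTGTTGGG-3'

The forward primer matches the template at positions 6–19.
Taking the reverse complement of CCCAACAC gives GTGTTGGG, found at positions 32–39 on the template; the primer anneals here to the top strand with its 3' end pointing upstream.
The product is the template from position 6 through 39 (34 bp).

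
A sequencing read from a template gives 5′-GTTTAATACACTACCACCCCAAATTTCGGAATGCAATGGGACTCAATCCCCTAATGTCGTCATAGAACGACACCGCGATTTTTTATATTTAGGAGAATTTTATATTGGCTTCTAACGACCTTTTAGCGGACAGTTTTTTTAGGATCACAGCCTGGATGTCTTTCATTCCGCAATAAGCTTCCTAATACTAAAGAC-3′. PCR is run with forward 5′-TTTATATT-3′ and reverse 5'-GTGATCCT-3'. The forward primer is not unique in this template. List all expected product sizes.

The forward primer TTTATATT matches the top strand at positions 82–89, 99–106.
The reverse primer's reverse complement is AGGATCAC, matching at positions 141–148.
Each forward site pairs with the reverse site to give a product ending at position 148: sizes 67, 50 bp.

67 bp, 50 bp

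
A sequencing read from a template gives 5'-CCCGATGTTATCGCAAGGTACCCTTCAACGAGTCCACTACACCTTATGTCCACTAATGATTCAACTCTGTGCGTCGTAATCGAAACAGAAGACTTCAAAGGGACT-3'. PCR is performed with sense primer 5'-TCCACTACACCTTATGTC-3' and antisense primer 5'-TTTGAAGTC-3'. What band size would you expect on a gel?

Scanning the template, TCCACTACACCTTATGTC occurs at positions 33–50; this primer anneals to the bottom strand there with its 3' end pointing downstream.
Taking the reverse complement of TTTGAAGTC gives GACTTCAAA, found at positions 91–99 on the template; the primer anneals here to the top strand with its 3' end pointing upstream.
Product length = (reverse-primer end) − (forward-primer start) + 1 = 99 − 33 + 1 = 67 bp.

67 bp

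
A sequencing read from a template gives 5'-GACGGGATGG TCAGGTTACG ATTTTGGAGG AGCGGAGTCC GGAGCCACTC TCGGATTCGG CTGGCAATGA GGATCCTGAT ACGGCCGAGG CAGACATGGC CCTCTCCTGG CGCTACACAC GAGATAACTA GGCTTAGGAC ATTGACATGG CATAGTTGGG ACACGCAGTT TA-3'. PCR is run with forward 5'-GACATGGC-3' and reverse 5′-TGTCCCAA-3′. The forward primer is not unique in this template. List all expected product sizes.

71 bp, 20 bp

The forward primer GACATGGC matches the top strand at positions 93–100, 144–151.
The reverse primer's reverse complement is TTGGGACA, matching at positions 156–163.
Each forward site pairs with the reverse site to give a product ending at position 163: sizes 71, 20 bp.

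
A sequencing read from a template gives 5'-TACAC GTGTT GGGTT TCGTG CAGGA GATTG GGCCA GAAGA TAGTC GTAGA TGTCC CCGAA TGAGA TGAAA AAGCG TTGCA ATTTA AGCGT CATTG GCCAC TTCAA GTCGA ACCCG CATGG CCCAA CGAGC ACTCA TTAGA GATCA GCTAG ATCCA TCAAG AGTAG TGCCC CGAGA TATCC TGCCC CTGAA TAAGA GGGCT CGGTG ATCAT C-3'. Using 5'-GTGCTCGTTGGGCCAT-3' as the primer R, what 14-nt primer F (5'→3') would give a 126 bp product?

The reverse primer's reverse complement ATGGCCCAACGAGCAC matches the template at positions 117–132, so the product ends at position 132.
A 126 bp product then starts at position 132 − 126 + 1 = 7.
The forward primer is identical to the top strand there: TGTTGGGTTTCGTG.

5'-TGTTGGGTTTCGTG-3'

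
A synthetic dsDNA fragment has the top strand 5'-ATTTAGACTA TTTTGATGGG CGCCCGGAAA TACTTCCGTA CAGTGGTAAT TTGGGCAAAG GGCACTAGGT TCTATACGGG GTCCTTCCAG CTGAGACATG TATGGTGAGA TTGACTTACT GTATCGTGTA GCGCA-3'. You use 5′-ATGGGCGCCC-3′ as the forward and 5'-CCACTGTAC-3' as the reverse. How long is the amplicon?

31 bp

Forward primer ATGGGCGCCC is found on the top strand at positions 16–25.
The reverse primer's reverse complement is GTACAGTGG, which matches the template at positions 38–46.
Product length = (reverse-primer end) − (forward-primer start) + 1 = 46 − 16 + 1 = 31 bp.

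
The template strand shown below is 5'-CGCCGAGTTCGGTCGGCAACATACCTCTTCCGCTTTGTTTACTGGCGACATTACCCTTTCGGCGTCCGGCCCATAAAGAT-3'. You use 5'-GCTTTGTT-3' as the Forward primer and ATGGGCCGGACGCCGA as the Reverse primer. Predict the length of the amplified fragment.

The forward primer matches the template at positions 32–39.
Reverse complement of the reverse primer: TCGGCGTCCGGCCCAT. This occurs on the top strand at positions 59–74.
Amplicon spans positions 32–74: 43 bp.

43 bp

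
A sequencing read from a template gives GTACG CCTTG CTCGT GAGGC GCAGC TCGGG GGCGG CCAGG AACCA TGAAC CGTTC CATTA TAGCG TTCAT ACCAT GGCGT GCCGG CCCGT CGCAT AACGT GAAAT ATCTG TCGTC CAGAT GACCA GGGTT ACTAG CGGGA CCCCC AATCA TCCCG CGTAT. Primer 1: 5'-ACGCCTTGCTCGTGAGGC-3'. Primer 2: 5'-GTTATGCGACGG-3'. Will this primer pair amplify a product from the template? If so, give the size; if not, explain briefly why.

Primer 1 (ACGCCTTGCTCGTGAGGC) matches the top strand at positions 3–20; it acts as a forward primer.
Primer 2's reverse complement is CCGTCGCATAAC, matching the top strand at positions 87–98; it acts as a reverse primer.
The 3' ends face each other across positions 3–98, giving a 96 bp product.

Yes — a 96 bp product.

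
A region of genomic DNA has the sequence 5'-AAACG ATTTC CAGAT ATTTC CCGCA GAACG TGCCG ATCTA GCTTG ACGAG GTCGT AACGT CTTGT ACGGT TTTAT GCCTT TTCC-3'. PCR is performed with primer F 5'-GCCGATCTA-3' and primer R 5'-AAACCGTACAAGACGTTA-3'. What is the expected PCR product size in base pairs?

41 bp

Forward primer GCCGATCTA is found on the top strand at positions 32–40.
The reverse primer's reverse complement is TAACGTCTTGTACGGTTT, which matches the template at positions 55–72.
Product length = (reverse-primer end) − (forward-primer start) + 1 = 72 − 32 + 1 = 41 bp.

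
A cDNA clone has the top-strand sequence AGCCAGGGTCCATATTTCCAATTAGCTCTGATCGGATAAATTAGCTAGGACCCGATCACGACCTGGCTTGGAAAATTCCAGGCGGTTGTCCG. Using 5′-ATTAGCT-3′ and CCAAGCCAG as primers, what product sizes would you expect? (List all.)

51 bp, 32 bp

The forward primer ATTAGCT matches the top strand at positions 21–27, 40–46.
The reverse primer's reverse complement is CTGGCTTGG, matching at positions 63–71.
Each forward site pairs with the reverse site to give a product ending at position 71: sizes 51, 32 bp.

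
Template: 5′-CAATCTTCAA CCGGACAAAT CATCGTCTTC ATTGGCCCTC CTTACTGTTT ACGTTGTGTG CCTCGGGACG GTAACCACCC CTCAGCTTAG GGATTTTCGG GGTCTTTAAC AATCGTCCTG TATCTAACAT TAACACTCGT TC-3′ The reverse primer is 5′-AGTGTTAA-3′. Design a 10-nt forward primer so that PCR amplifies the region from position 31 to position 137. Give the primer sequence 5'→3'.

The reverse primer's reverse complement TTAACACT matches the template at positions 130–137; the product starts at position 31.
The forward primer is identical to the top strand over positions 31–40: ATTGGCCCTC.

5'-ATTGGCCCTC-3'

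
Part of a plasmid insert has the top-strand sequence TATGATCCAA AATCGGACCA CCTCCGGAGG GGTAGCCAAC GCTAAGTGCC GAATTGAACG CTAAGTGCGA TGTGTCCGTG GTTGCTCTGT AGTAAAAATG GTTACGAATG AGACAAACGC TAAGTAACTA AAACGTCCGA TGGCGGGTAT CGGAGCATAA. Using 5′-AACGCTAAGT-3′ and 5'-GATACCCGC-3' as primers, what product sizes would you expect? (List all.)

114 bp, 95 bp, 36 bp

The forward primer AACGCTAAGT matches the top strand at positions 38–47, 57–66, 116–125.
The reverse primer's reverse complement is GCGGGTATC, matching at positions 143–151.
Each forward site pairs with the reverse site to give a product ending at position 151: sizes 114, 95, 36 bp.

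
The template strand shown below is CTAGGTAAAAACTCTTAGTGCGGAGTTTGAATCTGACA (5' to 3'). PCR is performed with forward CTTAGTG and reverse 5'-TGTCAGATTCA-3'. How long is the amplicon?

Scanning the template, CTTAGTG occurs at positions 14–20; this primer anneals to the bottom strand there with its 3' end pointing downstream.
Taking the reverse complement of TGTCAGATTCA gives TGAATCTGACA, found at positions 28–38 on the template; the primer anneals here to the top strand with its 3' end pointing upstream.
Product length = (reverse-primer end) − (forward-primer start) + 1 = 38 − 14 + 1 = 25 bp.

25 bp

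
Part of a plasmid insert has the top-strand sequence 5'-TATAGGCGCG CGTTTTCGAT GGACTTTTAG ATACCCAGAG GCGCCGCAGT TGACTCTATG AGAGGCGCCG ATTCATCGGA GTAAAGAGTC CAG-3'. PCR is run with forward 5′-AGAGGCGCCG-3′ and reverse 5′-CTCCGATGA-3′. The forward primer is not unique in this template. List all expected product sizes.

The forward primer AGAGGCGCCG matches the top strand at positions 37–46, 61–70.
The reverse primer's reverse complement is TCATCGGAG, matching at positions 73–81.
Each forward site pairs with the reverse site to give a product ending at position 81: sizes 45, 21 bp.

45 bp, 21 bp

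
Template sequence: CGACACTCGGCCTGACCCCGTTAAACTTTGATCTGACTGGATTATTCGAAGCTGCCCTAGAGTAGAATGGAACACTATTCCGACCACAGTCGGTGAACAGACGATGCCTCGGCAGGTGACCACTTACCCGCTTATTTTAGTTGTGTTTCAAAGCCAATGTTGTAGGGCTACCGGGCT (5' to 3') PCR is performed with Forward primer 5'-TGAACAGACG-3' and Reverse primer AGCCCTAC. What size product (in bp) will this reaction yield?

76 bp

Forward primer TGAACAGACG is found on the top strand at positions 94–103.
Reverse complement of the reverse primer: GTAGGGCT. This occurs on the top strand at positions 162–169.
Product length = (reverse-primer end) − (forward-primer start) + 1 = 169 − 94 + 1 = 76 bp.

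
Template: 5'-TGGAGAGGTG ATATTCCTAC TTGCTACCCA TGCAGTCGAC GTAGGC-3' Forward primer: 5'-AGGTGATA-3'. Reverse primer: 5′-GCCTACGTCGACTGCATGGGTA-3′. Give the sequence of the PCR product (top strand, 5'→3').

Scanning the template, AGGTGATA occurs at positions 6–13; this primer anneals to the bottom strand there with its 3' end pointing downstream.
The reverse primer's reverse complement is TACCCATGCAGTCGACGTAGGC, which matches the template at positions 25–46.
The product is the template from position 6 through 46 (41 bp).

5'-AGGTGATATTCCTACTTGCTACCCATGCAGTCGACGTAGGC-3'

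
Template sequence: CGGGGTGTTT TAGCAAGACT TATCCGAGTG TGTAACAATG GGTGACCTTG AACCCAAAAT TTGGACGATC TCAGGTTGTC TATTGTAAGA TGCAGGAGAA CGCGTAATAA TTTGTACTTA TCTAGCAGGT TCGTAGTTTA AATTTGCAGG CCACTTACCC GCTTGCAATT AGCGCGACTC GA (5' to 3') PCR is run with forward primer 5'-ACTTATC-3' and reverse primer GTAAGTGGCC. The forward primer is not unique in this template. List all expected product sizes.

The forward primer ACTTATC matches the top strand at positions 18–24, 116–122.
The reverse primer's reverse complement is GGCCACTTAC, matching at positions 149–158.
Each forward site pairs with the reverse site to give a product ending at position 158: sizes 141, 43 bp.

141 bp, 43 bp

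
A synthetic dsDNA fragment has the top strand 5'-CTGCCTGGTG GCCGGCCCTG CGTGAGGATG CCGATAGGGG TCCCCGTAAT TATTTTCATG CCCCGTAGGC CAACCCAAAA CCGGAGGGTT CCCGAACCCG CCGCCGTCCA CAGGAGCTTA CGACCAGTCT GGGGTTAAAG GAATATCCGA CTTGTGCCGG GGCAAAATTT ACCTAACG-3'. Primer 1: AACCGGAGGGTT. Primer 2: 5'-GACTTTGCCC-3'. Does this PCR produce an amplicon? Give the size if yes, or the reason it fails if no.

Primer 2 (GACTTTGCCC) does not match the top strand, and its reverse complement GGGCAAAGTC does not match either.
With no annealing site for primer 2, no amplification occurs.

No product — primer 2 has no binding site in the template.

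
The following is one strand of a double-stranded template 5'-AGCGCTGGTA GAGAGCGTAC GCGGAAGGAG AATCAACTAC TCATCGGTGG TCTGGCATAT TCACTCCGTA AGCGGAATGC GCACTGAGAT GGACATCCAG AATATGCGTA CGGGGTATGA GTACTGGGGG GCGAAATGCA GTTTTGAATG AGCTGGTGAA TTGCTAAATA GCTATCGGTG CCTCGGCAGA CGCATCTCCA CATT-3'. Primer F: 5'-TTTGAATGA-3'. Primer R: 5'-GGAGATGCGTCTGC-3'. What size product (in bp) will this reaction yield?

57 bp

The forward primer matches the template at positions 143–151.
The reverse primer's reverse complement is GCAGACGCATCTCC, which matches the template at positions 186–199.
Product length = (reverse-primer end) − (forward-primer start) + 1 = 199 − 143 + 1 = 57 bp.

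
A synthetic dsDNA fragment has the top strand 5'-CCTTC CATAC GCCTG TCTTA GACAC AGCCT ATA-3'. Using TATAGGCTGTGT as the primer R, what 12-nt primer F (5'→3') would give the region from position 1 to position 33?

5'-CCTTCCATACGC-3'

The reverse primer's reverse complement ACACAGCCTATA matches the template at positions 22–33; the product starts at position 1.
The forward primer is identical to the top strand over positions 1–12: CCTTCCATACGC.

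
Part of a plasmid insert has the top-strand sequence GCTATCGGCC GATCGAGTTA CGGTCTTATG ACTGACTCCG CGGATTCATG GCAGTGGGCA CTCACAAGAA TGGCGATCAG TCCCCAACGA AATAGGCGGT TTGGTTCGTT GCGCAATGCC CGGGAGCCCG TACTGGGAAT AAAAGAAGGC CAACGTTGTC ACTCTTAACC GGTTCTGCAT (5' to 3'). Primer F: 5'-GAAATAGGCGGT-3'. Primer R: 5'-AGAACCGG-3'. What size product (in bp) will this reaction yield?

Forward primer GAAATAGGCGGT is found on the top strand at positions 89–100.
The reverse primer's reverse complement is CCGGTTCT, which matches the template at positions 169–176.
Product length = (reverse-primer end) − (forward-primer start) + 1 = 176 − 89 + 1 = 88 bp.

88 bp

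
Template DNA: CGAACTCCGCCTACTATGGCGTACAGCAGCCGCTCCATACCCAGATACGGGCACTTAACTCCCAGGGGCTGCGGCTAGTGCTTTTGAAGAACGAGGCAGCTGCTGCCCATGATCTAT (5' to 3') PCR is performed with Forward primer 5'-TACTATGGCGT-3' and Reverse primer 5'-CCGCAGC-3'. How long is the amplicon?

Forward primer TACTATGGCGT is found on the top strand at positions 12–22.
The reverse primer's reverse complement is GCTGCGG, which matches the template at positions 68–74.
Product length = (reverse-primer end) − (forward-primer start) + 1 = 74 − 12 + 1 = 63 bp.

63 bp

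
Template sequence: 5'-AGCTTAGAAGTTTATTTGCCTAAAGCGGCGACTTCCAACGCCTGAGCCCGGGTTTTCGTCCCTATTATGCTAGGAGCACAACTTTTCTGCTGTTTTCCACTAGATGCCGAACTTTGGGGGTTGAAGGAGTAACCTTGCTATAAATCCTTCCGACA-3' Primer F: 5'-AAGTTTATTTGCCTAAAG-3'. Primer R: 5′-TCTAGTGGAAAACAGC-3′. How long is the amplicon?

Scanning the template, AAGTTTATTTGCCTAAAG occurs at positions 8–25; this primer anneals to the bottom strand there with its 3' end pointing downstream.
The reverse primer's reverse complement is GCTGTTTTCCACTAGA, which matches the template at positions 89–104.
Product length = (reverse-primer end) − (forward-primer start) + 1 = 104 − 8 + 1 = 97 bp.

97 bp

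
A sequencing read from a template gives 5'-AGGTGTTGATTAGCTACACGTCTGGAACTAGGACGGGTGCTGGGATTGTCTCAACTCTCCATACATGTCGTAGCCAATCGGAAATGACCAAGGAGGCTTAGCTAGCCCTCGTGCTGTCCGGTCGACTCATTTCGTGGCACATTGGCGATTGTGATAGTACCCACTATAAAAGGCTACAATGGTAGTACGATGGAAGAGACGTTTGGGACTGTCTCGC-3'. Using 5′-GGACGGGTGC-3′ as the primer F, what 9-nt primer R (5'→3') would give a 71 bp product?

5'-CTAAGCCTC-3'

The forward primer binds at positions 31–40, so a 71 bp product ends at position 31 + 71 − 1 = 101.
The reverse primer anneals to the top strand over positions 93–101, i.e. to GAGGCTTAG.
Its sequence written 5'→3' is the reverse complement: CTAAGCCTC.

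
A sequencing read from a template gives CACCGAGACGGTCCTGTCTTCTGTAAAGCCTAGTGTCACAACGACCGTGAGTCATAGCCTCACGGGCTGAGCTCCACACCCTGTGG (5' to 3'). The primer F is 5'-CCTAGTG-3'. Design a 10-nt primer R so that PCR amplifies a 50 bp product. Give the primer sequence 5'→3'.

The forward primer binds at positions 29–35, so a 50 bp product ends at position 29 + 50 − 1 = 78.
The reverse primer anneals to the top strand over positions 69–78, i.e. to GAGCTCCACA.
Its sequence written 5'→3' is the reverse complement: TGTGGAGCTC.

5'-TGTGGAGCTC-3'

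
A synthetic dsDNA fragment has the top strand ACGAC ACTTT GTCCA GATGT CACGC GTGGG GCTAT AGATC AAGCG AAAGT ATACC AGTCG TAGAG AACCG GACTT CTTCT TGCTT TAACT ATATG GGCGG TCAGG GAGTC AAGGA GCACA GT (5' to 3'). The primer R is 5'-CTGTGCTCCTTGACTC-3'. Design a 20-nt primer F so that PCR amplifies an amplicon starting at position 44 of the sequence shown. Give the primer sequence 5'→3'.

5'-CGAAAGTATACCAGTCGTAG-3'

The reverse primer's reverse complement GAGTCAAGGAGCACAG matches the template at positions 106–121; the product starts at position 44.
The forward primer is identical to the top strand over positions 44–63: CGAAAGTATACCAGTCGTAG.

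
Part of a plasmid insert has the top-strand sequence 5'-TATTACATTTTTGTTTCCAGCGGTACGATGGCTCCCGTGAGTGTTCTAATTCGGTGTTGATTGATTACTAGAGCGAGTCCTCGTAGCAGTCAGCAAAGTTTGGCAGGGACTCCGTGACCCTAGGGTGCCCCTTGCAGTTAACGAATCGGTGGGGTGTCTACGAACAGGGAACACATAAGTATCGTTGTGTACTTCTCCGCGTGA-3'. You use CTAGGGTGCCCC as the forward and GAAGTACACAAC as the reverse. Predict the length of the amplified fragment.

The forward primer matches the template at positions 120–131.
Taking the reverse complement of GAAGTACACAAC gives GTTGTGTACTTC, found at positions 184–195 on the template; the primer anneals here to the top strand with its 3' end pointing upstream.
Product length = (reverse-primer end) − (forward-primer start) + 1 = 195 − 120 + 1 = 76 bp.

76 bp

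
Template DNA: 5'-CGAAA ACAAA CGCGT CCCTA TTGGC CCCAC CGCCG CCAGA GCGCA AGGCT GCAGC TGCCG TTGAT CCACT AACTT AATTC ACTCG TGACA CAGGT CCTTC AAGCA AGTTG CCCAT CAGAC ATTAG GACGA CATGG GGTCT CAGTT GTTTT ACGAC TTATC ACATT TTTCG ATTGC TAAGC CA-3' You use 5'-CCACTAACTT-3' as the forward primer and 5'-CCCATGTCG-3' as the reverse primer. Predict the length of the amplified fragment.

The forward primer matches the template at positions 66–75.
Taking the reverse complement of CCCATGTCG gives CGACATGGG, found at positions 128–136 on the template; the primer anneals here to the top strand with its 3' end pointing upstream.
Product length = (reverse-primer end) − (forward-primer start) + 1 = 136 − 66 + 1 = 71 bp.

71 bp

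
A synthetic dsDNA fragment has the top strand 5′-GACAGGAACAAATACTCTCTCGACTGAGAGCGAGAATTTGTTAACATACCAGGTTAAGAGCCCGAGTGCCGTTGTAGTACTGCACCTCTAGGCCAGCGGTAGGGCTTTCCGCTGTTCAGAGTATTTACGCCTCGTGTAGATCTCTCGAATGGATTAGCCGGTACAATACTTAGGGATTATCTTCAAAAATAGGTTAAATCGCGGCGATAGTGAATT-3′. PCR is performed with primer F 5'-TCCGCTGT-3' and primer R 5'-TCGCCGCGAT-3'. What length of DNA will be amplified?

100 bp

Scanning the template, TCCGCTGT occurs at positions 108–115; this primer anneals to the bottom strand there with its 3' end pointing downstream.
The reverse primer's reverse complement is ATCGCGGCGA, which matches the template at positions 198–207.
The product runs from position 108 to position 207, so its length is 207 − 108 + 1 = 100 bp.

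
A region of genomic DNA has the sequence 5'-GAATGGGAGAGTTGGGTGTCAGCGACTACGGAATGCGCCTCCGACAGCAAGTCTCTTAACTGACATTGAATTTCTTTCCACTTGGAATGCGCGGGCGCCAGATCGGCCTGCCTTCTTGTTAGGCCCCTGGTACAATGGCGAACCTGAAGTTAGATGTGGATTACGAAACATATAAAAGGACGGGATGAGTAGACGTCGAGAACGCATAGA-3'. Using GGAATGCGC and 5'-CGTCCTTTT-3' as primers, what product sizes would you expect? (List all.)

The forward primer GGAATGCGC matches the top strand at positions 30–38, 84–92.
The reverse primer's reverse complement is AAAAGGACG, matching at positions 174–182.
Each forward site pairs with the reverse site to give a product ending at position 182: sizes 153, 99 bp.

153 bp, 99 bp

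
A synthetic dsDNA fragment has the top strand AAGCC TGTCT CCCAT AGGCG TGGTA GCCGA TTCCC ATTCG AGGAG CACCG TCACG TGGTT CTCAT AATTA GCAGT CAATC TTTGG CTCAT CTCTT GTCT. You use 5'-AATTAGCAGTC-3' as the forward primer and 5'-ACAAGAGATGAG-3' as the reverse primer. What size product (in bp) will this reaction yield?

Scanning the template, AATTAGCAGTC occurs at positions 66–76; this primer anneals to the bottom strand there with its 3' end pointing downstream.
Reverse complement of the reverse primer: CTCATCTCTTGT. This occurs on the top strand at positions 86–97.
Amplicon spans positions 66–97: 32 bp.

32 bp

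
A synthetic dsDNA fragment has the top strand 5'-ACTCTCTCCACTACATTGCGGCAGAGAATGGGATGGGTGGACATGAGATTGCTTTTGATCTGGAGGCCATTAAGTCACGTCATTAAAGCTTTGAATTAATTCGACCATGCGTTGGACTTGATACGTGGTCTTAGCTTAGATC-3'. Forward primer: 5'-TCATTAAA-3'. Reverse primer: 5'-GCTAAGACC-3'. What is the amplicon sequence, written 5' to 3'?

Scanning the template, TCATTAAA occurs at positions 80–87; this primer anneals to the bottom strand there with its 3' end pointing downstream.
The reverse primer's reverse complement is GGTCTTAGC, which matches the template at positions 127–135.
The product is the template from position 80 through 135 (56 bp).

5'-TCATTAAAGCTTTGAATTAATTCGACCATGCGTTGGACTTGATACGTGGTCTTAGC-3'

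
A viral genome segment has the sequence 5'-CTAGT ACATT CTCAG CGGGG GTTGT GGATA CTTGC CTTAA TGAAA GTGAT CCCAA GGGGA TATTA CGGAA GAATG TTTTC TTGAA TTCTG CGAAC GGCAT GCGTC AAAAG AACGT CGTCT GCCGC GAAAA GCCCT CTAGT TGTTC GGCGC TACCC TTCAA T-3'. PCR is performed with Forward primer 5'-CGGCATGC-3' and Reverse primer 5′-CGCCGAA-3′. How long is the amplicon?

The forward primer matches the template at positions 95–102.
The reverse primer's reverse complement is TTCGGCG, which matches the template at positions 143–149.
The product runs from position 95 to position 149, so its length is 149 − 95 + 1 = 55 bp.

55 bp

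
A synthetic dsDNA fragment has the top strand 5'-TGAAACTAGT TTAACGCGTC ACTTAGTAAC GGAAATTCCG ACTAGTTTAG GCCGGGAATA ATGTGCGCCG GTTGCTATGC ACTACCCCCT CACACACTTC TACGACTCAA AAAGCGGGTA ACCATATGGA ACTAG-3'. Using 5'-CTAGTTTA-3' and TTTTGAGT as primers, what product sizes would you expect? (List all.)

The forward primer CTAGTTTA matches the top strand at positions 6–13, 42–49.
The reverse primer's reverse complement is ACTCAAAA, matching at positions 105–112.
Each forward site pairs with the reverse site to give a product ending at position 112: sizes 107, 71 bp.

107 bp, 71 bp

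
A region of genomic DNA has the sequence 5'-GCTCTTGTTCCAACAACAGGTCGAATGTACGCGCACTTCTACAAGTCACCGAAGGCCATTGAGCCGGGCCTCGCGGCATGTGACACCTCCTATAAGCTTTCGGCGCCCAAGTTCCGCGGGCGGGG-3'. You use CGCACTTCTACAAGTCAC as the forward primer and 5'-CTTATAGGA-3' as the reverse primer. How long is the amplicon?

65 bp

Scanning the template, CGCACTTCTACAAGTCAC occurs at positions 32–49; this primer anneals to the bottom strand there with its 3' end pointing downstream.
The reverse primer's reverse complement is TCCTATAAG, which matches the template at positions 88–96.
Product length = (reverse-primer end) − (forward-primer start) + 1 = 96 − 32 + 1 = 65 bp.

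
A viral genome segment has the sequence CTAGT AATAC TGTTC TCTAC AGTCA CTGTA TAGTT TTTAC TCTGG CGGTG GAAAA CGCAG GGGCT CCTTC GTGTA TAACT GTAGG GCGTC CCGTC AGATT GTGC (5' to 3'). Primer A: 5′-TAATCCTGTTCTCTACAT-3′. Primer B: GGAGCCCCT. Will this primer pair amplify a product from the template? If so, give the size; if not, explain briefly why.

Primer A (TAATCCTGTTCTCTACAT) does not match the top strand, and its reverse complement ATGTAGAGAACAGGATTA does not match either.
With no annealing site for primer A, no amplification occurs.

No product — primer A has no binding site in the template.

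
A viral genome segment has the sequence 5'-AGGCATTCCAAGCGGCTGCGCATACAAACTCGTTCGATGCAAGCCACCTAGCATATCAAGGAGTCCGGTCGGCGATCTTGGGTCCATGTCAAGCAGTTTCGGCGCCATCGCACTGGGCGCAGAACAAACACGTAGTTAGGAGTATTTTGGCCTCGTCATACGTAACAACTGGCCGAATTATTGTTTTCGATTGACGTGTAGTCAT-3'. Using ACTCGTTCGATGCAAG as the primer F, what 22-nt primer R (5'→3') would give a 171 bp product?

5'-CACGTCAATCGAAAACAATAAT-3'

The forward primer binds at positions 28–43, so a 171 bp product ends at position 28 + 171 − 1 = 198.
The reverse primer anneals to the top strand over positions 177–198, i.e. to ATTATTGTTTTCGATTGACGTG.
Its sequence written 5'→3' is the reverse complement: CACGTCAATCGAAAACAATAAT.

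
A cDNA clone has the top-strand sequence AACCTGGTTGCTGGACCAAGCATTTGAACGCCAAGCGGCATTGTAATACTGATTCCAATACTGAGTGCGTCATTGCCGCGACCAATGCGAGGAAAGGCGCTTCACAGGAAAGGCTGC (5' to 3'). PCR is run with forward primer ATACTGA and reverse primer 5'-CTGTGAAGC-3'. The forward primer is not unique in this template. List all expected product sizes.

62 bp, 50 bp

The forward primer ATACTGA matches the top strand at positions 46–52, 58–64.
The reverse primer's reverse complement is GCTTCACAG, matching at positions 99–107.
Each forward site pairs with the reverse site to give a product ending at position 107: sizes 62, 50 bp.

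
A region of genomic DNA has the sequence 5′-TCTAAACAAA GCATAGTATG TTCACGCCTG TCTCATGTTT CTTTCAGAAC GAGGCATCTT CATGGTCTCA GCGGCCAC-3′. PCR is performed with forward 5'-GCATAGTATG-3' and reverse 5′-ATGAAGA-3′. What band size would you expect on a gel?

53 bp

Scanning the template, GCATAGTATG occurs at positions 11–20; this primer anneals to the bottom strand there with its 3' end pointing downstream.
Reverse complement of the reverse primer: TCTTCAT. This occurs on the top strand at positions 57–63.
The product runs from position 11 to position 63, so its length is 63 − 11 + 1 = 53 bp.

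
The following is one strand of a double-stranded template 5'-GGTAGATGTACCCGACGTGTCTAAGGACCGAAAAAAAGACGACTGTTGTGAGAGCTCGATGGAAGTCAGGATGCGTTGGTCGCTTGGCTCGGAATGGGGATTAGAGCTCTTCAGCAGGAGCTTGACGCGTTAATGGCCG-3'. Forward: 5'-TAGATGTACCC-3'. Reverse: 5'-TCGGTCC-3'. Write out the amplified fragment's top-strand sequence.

5'-TAGATGTACCCGACGTGTCTAAGGACCGA-3'

The forward primer matches the template at positions 3–13.
The reverse primer's reverse complement is GGACCGA, which matches the template at positions 25–31.
The product is the template from position 3 through 31 (29 bp).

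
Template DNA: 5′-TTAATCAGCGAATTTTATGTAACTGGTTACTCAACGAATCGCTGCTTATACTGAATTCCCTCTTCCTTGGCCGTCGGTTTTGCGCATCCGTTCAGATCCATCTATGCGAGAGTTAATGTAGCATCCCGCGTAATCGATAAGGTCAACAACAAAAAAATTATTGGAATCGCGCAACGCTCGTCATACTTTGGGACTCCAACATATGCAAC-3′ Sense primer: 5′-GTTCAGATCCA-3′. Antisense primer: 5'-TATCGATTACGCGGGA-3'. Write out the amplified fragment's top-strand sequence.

Forward primer GTTCAGATCCA is found on the top strand at positions 90–100.
Reverse complement of the reverse primer: TCCCGCGTAATCGATA. This occurs on the top strand at positions 124–139.
The product is the template from position 90 through 139 (50 bp).

5'-GTTCAGATCCATCTATGCGAGAGTTAATGTAGCATCCCGCGTAATCGATA-3'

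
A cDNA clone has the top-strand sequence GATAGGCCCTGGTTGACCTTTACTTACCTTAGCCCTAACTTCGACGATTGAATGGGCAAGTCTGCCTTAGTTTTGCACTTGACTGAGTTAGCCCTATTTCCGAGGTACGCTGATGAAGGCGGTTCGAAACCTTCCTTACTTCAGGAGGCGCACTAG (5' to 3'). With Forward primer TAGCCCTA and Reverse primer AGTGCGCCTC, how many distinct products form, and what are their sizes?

Two products: 125 bp, 66 bp

The forward primer TAGCCCTA matches the top strand at positions 30–37, 89–96.
The reverse primer's reverse complement is GAGGCGCACT, matching at positions 145–154.
Each forward site pairs with the reverse site to give a product ending at position 154: sizes 125, 66 bp.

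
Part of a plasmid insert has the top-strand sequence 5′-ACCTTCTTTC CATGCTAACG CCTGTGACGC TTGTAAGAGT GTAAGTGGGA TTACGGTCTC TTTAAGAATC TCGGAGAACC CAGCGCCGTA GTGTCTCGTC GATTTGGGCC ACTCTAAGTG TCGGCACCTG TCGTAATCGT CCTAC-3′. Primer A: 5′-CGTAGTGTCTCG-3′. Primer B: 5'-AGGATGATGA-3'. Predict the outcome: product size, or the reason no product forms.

Primer B (AGGATGATGA) does not match the top strand, and its reverse complement TCATCATCCT does not match either.
With no annealing site for primer B, no amplification occurs.

No product — primer B has no binding site in the template.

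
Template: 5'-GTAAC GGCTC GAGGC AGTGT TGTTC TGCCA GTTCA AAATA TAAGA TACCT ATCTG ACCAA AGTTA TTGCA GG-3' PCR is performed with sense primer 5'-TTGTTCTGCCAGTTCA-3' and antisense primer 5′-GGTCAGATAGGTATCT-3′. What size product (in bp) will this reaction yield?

The forward primer matches the template at positions 20–35.
Reverse complement of the reverse primer: AGATACCTATCTGACC. This occurs on the top strand at positions 43–58.
Amplicon spans positions 20–58: 39 bp.

39 bp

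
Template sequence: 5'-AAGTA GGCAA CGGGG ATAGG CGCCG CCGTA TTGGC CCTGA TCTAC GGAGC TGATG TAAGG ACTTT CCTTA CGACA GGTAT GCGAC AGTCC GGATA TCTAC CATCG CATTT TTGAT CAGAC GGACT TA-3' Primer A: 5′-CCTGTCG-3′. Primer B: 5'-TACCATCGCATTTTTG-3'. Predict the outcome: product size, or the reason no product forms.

Primer A (CCTGTCG) has reverse complement CGACAGG, which matches the top strand at positions 71–77; primer A anneals to the top strand there with its 3' end pointing upstream toward position 71.
Primer B (TACCATCGCATTTTTG) matches the top strand directly at positions 98–113; it anneals to the bottom strand with its 3' end pointing downstream toward position 113.
The 3' ends diverge (primer A extends toward position 1, primer B toward position 127), so the primers never converge on a shared product.

No product — the primers' 3' ends point away from each other.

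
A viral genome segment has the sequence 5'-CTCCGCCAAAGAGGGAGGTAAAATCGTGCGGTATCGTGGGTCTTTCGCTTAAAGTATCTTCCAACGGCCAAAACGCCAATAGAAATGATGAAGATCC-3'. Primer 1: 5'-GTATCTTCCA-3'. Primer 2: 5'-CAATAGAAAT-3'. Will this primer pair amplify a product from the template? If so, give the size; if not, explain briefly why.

Primer 1 (GTATCTTCCA) matches the top strand at positions 54–63 (3' end points downstream).
Primer 2 (CAATAGAAAT) also matches the top strand directly, at positions 77–86 — its reverse complement ATTTCTATTG is not present.
Both primers anneal to the bottom strand with 3' ends pointing the same way, so neither can prime synthesis back toward the other.

No product — both primers anneal to the same strand and extend in the same direction.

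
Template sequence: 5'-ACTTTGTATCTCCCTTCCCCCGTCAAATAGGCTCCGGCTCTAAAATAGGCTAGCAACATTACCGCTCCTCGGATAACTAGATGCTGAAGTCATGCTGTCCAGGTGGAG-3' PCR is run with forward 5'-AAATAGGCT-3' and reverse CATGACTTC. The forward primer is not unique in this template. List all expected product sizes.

The forward primer AAATAGGCT matches the top strand at positions 25–33, 43–51.
The reverse primer's reverse complement is GAAGTCATG, matching at positions 86–94.
Each forward site pairs with the reverse site to give a product ending at position 94: sizes 70, 52 bp.

70 bp, 52 bp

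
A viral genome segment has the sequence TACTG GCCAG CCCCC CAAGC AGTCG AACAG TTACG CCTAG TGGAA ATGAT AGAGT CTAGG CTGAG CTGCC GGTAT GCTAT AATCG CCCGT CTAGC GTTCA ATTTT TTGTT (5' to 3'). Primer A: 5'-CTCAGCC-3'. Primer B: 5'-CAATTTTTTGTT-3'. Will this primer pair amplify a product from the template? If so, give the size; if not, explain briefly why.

Primer A (CTCAGCC) has reverse complement GGCTGAG, which matches the top strand at positions 59–65; primer A anneals to the top strand there with its 3' end pointing upstream toward position 59.
Primer B (CAATTTTTTGTT) matches the top strand directly at positions 99–110; it anneals to the bottom strand with its 3' end pointing downstream toward position 110.
The 3' ends diverge (primer A extends toward position 1, primer B toward position 110), so the primers never converge on a shared product.

No product — the primers' 3' ends point away from each other.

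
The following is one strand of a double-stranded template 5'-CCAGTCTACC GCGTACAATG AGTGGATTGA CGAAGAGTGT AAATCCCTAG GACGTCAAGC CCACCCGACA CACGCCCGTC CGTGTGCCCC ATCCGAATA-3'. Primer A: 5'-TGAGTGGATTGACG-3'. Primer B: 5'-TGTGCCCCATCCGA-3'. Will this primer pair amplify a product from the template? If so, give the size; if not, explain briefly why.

Primer A (TGAGTGGATTGACG) matches the top strand at positions 19–32 (3' end points downstream).
Primer B (TGTGCCCCATCCGA) also matches the top strand directly, at positions 83–96 — its reverse complement TCGGATGGGGCACA is not present.
Both primers anneal to the bottom strand with 3' ends pointing the same way, so neither can prime synthesis back toward the other.

No product — both primers anneal to the same strand and extend in the same direction.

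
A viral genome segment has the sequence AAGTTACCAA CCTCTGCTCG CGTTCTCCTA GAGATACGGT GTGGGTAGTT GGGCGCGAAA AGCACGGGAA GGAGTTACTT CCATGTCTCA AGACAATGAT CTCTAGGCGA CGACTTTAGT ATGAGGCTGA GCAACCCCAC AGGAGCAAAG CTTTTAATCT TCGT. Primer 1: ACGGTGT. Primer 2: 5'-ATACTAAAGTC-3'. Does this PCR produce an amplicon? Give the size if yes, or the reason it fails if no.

Yes — an 87 bp product.

Primer 1 (ACGGTGT) matches the top strand at positions 36–42; it acts as a forward primer.
Primer 2's reverse complement is GACTTTAGTAT, matching the top strand at positions 112–122; it acts as a reverse primer.
The 3' ends face each other across positions 36–122, giving an 87 bp product.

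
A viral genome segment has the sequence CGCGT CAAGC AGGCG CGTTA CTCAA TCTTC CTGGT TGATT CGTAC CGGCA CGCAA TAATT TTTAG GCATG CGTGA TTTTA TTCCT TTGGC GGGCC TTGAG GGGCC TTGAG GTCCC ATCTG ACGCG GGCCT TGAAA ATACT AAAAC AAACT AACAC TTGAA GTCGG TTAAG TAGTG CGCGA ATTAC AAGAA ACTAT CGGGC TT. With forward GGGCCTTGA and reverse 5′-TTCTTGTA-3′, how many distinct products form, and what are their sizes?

The forward primer GGGCCTTGA matches the top strand at positions 91–99, 101–109, 125–133.
The reverse primer's reverse complement is TACAAGAA, matching at positions 183–190.
Each forward site pairs with the reverse site to give a product ending at position 190: sizes 100, 90, 66 bp.

Three products: 100 bp, 90 bp, 66 bp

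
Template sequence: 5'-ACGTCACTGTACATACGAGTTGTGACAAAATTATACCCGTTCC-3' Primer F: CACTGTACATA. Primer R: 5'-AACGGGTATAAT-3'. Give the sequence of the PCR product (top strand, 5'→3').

The forward primer matches the template at positions 5–15.
Taking the reverse complement of AACGGGTATAAT gives ATTATACCCGTT, found at positions 30–41 on the template; the primer anneals here to the top strand with its 3' end pointing upstream.
The product is the template from position 5 through 41 (37 bp).

5'-CACTGTACATACGAGTTGTGACAAAATTATACCCGTT-3'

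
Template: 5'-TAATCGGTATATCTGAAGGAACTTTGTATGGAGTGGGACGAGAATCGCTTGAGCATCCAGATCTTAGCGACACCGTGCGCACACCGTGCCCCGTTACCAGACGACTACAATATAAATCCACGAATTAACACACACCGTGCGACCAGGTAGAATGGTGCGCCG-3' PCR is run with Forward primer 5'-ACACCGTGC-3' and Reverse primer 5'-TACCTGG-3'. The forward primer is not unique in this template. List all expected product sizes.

80 bp, 69 bp, 18 bp

The forward primer ACACCGTGC matches the top strand at positions 70–78, 81–89, 132–140.
The reverse primer's reverse complement is CCAGGTA, matching at positions 143–149.
Each forward site pairs with the reverse site to give a product ending at position 149: sizes 80, 69, 18 bp.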